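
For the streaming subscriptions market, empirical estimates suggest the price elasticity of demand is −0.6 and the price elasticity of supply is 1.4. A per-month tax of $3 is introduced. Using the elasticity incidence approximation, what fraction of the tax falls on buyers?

Buyers' share ≈ 0.7.

Incidence ratio: buyers' share ≈ εs / (εs + |εd|) = 1.4 / (1.4 + 0.6) = 0.7.
Supply is the more elastic side, so buyers bear the larger share.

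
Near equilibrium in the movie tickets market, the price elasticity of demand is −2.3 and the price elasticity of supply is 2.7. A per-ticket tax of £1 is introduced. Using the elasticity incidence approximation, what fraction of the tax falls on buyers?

Buyers' share ≈ 0.54.

Incidence ratio: buyers' share ≈ εs / (εs + |εd|) = 2.7 / (2.7 + 2.3) = 0.54.
Supply is the more elastic side, so buyers bear the larger share.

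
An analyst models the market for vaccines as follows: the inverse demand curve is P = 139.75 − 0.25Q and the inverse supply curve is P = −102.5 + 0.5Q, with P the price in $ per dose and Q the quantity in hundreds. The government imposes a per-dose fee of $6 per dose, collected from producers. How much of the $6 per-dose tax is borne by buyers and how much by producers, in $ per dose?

Buyers bear $2 per dose; producers bear $4 per dose.

Inverting to Q(P) form: Qd = 559 − 4P; Qs = 2P + 205.
Before the tax: set 559 − 4P = 2P + 205 → P* = $59, Q* = 323.
With the tax collected from producers, supply shifts: Qs = 2(P − 6) + 205.
Solving gives Q = 315 with buyers paying $61 and producers receiving $55 (the $6 wedge).
Burden on buyers: $2; on producers: $4. (They sum to $6.)
The less price-elastic side of the market bears the larger share of a per-unit tax.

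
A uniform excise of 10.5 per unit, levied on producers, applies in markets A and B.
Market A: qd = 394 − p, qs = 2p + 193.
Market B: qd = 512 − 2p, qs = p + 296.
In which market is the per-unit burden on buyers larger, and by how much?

Market A: pre-tax p* = 67, q* = 327; post-tax q = 320; per-unit burden on buyers = 7.
Market B: pre-tax p* = 72, q* = 368; post-tax q = 361; per-unit burden on buyers = 3.5.
Difference: 7 vs 3.5 → market A is larger by 3.5.

Market A, by 3.5.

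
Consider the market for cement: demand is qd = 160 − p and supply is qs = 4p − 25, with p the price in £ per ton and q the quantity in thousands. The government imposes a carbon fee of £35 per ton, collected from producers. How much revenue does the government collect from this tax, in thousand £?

Before the tax: set 160 − p = 4p − 25 → p* = £37, q* = 123.
With the tax collected from producers, supply shifts: qs = 4(p − 35) − 25.
New equilibrium: consumers pay £65, producers receive £30, q = 95. (Wedge: pb − ps = 35.)
Revenue = t · Q = 35 · 95 = £3325.

Tax revenue = £3325 thousand.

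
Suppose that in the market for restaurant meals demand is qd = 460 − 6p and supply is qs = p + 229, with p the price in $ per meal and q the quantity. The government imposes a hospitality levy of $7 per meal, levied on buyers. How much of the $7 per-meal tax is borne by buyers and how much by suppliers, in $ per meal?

Before the tax: set 460 − 6p = p + 229 → p* = $33, q* = 262.
With the tax collected from buyers, demand (in seller-price terms) shifts: qd = 460 − 6(p + 7).
New equilibrium: buyers pay $34, suppliers receive $27, q = 256. (Wedge: pb − ps = 7.)
Burden on buyers: $1; on suppliers: $6. (They sum to $7.)

Buyers bear $1 per meal; suppliers bear $6 per meal.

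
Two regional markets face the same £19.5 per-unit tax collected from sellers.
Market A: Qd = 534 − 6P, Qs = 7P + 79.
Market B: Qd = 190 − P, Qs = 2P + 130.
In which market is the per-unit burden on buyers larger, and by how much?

Market B, by £2.5.

Market A: pre-tax P* = £35, Q* = 324; post-tax Q = 261; per-unit burden on buyers = £10.5.
Market B: pre-tax P* = £20, Q* = 170; post-tax Q = 157; per-unit burden on buyers = £13.
Difference: £10.5 vs £13 → market B is larger by £2.5.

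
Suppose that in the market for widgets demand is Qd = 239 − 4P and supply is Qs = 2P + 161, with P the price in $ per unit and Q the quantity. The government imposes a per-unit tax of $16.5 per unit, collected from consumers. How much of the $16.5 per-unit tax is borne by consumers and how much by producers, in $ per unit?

Consumers bear $5.5 per unit; producers bear $11 per unit.

Before the tax: set 239 − 4P = 2P + 161 → P* = $13, Q* = 187.
With the tax collected from consumers, demand (in seller-price terms) shifts: Qd = 239 − 4(P + 16.5).
New equilibrium: consumers pay $18.5, producers receive $2, Q = 165. (Wedge: Pb − Ps = 16.5.)
Burden on consumers: $5.5; on producers: $11. (They sum to $16.5.)
The less price-elastic side of the market bears the larger share of a per-unit tax.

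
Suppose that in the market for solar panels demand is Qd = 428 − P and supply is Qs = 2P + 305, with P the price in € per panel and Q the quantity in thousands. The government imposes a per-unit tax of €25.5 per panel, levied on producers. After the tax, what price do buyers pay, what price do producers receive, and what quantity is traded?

Buyers pay €58; producers receive €32.5; quantity = 370.

Without the tax, 428 − P = 2P + 305 gives 3P = 123, so P* = €41 and Q* = 387.
With the tax collected from producers, supply shifts: Qs = 2(P − 25.5) + 305.
Solving gives Q = 370 with buyers paying €58 and producers receiving €32.5 (the €25.5 wedge).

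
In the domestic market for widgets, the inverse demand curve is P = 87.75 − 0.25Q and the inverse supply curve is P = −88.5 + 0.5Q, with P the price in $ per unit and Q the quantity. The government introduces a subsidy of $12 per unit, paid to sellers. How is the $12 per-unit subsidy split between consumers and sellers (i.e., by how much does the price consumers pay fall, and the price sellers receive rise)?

Consumers gain $4 per unit; sellers gain $8 per unit.

Inverting to Q(P) form: Qd = 351 − 4P; Qs = 2P + 177.
Without the subsidy, 351 − 4P = 2P + 177 gives 6P = 174, so P* = $29 and Q* = 235.
With a per-unit subsidy paid to sellers, each receives P + 12 per unit sold, so supply becomes Qs = 2(P + 12) + 177.
Solving gives Q = 251 with consumers paying $25 and sellers receiving $37 (the $12 wedge).
Gain to consumers: $4; to sellers: $8. (They sum to $12.)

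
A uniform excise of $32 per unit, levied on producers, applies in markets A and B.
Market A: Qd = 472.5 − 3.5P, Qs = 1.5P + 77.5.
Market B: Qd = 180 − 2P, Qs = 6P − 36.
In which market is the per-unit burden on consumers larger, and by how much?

Market B, by $14.4.

Market A: pre-tax P* = $79, Q* = 196; post-tax Q = 162.4; per-unit burden on consumers = $9.6.
Market B: pre-tax P* = $27, Q* = 126; post-tax Q = 78; per-unit burden on consumers = $24.
Difference: $9.6 vs $24 → market B is larger by $14.4.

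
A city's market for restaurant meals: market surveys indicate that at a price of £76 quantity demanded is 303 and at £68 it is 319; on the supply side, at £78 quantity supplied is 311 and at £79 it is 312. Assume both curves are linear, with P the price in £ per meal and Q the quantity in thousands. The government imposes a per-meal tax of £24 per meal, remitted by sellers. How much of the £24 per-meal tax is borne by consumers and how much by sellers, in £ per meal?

Demand slope: (319 − 303)/(68 − 76) = -2, so Qd = 455 − 2P.
Supply slope: (312 − 311)/(79 − 78) = 1, so Qs = P + 233.
Without the tax, 455 − 2P = P + 233 gives 3P = 222, so P* = £74 and Q* = 307.
With the tax collected from sellers, supply shifts: Qs = (P − 24) + 233.
Solving gives Q = 291 with consumers paying £82 and sellers receiving £58 (the £24 wedge).
Burden on consumers: £8; on sellers: £16. (They sum to £24.)
The less price-elastic side of the market bears the larger share of a per-unit tax.

Consumers bear £8 per meal; sellers bear £16 per meal.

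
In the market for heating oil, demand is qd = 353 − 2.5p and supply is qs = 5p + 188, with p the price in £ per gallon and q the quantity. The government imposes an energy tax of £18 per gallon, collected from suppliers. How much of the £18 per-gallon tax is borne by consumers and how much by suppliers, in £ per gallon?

Consumers bear £12 per gallon; suppliers bear £6 per gallon.

Before the tax: set 353 − 2.5p = 5p + 188 → p* = £22, q* = 298.
With the tax collected from suppliers, supply shifts: qs = 5(p − 18) + 188.
Solving gives q = 268 with consumers paying £34 and suppliers receiving £16 (the £18 wedge).
Burden on consumers: £12; on suppliers: £6. (They sum to £18.)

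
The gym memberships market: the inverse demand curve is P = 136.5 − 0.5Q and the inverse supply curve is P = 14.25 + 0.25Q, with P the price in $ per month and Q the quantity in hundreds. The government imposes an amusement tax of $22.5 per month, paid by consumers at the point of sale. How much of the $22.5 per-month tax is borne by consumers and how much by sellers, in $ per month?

Rewrite in direct form: Qd = 273 − 2P and Qs = 4P − 57.
Before the tax: set 273 − 2P = 4P − 57 → P* = $55, Q* = 163.
With the tax collected from consumers, demand (in seller-price terms) shifts: Qd = 273 − 2(P + 22.5).
New equilibrium: consumers pay $70, sellers receive $47.5, Q = 133. (Wedge: Pb − Ps = 22.5.)
Burden on consumers: $15; on sellers: $7.5. (They sum to $22.5.)

Consumers bear $15 per month; sellers bear $7.5 per month.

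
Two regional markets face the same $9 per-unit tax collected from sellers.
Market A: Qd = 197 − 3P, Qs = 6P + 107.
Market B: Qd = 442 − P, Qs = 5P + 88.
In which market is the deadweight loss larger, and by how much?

Market A, by $47.25.

Market A: pre-tax P* = $10, Q* = 167; post-tax Q = 149; deadweight loss = $81.
Market B: pre-tax P* = $59, Q* = 383; post-tax Q = 375.5; deadweight loss = $33.75.
Difference: $81 vs $33.75 → market A is larger by $47.25.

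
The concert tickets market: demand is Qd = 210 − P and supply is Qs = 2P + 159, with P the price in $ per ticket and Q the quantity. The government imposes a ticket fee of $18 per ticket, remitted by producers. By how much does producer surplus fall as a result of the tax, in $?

Producer surplus falls by $1122.

Without the tax, 210 − P = 2P + 159 gives 3P = 51, so P* = $17 and Q* = 193.
With the tax collected from producers, supply shifts: Qs = 2(P − 18) + 159.
New equilibrium: consumers pay $29, producers receive $11, Q = 181. (Wedge: Pb − Ps = 18.)
ΔPS is the trapezoid between Q = 181 and Q = 193 of height $6: ½ · (193 + 181) · 6 = $1122.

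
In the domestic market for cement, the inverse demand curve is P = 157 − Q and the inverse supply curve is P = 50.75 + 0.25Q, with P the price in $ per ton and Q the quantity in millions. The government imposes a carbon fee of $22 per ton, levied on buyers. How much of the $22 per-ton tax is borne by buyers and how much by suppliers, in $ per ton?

Inverting to Q(P) form: Qd = 157 − P; Qs = 4P − 203.
Before the tax: set 157 − P = 4P − 203 → P* = $72, Q* = 85.
With the tax collected from buyers, demand (in seller-price terms) shifts: Qd = 157 − (P + 22).
Solving gives Q = 67.4 with buyers paying $89.6 and suppliers receiving $67.6 (the $22 wedge).
Burden on buyers: $17.6; on suppliers: $4.4. (They sum to $22.)

Buyers bear $17.6 per ton; suppliers bear $4.4 per ton.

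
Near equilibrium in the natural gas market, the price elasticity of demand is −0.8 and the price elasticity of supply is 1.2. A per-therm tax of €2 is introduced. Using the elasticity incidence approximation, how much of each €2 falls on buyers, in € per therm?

Buyers bear ≈ €1.2 per therm.

Incidence ratio: buyers' share ≈ εs / (εs + |εd|) = 1.2 / (1.2 + 0.8) = 0.6.
So buyers bear ≈ 0.6 × €2 = €1.2; suppliers bear €0.8.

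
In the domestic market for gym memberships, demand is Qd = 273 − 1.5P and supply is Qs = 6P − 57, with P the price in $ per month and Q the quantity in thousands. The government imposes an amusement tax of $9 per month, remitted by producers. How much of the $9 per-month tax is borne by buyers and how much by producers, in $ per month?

Before the tax: set 273 − 1.5P = 6P − 57 → P* = $44, Q* = 207.
With the tax collected from producers, supply shifts: Qs = 6(P − 9) − 57.
Solving gives Q = 196.2 with buyers paying $51.2 and producers receiving $42.2 (the $9 wedge).
Burden on buyers: $7.2; on producers: $1.8. (They sum to $9.)

Buyers bear $7.2 per month; producers bear $1.8 per month.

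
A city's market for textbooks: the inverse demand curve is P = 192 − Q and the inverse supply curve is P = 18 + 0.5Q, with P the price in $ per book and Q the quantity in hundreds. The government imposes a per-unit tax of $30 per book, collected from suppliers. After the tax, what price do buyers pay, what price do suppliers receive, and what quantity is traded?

Buyers pay $96; suppliers receive $66; quantity = 96.

Rewrite in direct form: Qd = 192 − P and Qs = 2P − 36.
Before the tax: set 192 − P = 2P − 36 → P* = $76, Q* = 116.
With the tax collected from suppliers, supply shifts: Qs = 2(P − 30) − 36.
New equilibrium: buyers pay $96, suppliers receive $66, Q = 96. (Wedge: Pb − Ps = 30.)
The less price-elastic side of the market bears the larger share of a per-unit tax.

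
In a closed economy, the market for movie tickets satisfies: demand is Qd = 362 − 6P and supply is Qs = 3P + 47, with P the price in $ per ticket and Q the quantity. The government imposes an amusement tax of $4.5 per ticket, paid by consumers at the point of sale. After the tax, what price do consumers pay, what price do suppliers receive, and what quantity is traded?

Consumers pay $36.5; suppliers receive $32; quantity = 143.

Before the tax: set 362 − 6P = 3P + 47 → P* = $35, Q* = 152.
With the tax collected from consumers, demand (in seller-price terms) shifts: Qd = 362 − 6(P + 4.5).
Solving gives Q = 143 with consumers paying $36.5 and suppliers receiving $32 (the $4.5 wedge).
The less price-elastic side of the market bears the larger share of a per-unit tax.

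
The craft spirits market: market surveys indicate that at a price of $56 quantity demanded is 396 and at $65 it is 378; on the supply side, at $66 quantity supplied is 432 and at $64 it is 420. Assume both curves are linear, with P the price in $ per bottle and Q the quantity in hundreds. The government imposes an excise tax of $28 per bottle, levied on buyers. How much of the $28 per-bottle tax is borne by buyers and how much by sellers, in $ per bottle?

Demand slope: (378 − 396)/(65 − 56) = -2, so Qd = 508 − 2P.
Supply slope: (420 − 432)/(64 − 66) = 6, so Qs = 6P + 36.
Before the tax: set 508 − 2P = 6P + 36 → P* = $59, Q* = 390.
With the tax collected from buyers, demand (in seller-price terms) shifts: Qd = 508 − 2(P + 28).
Solving gives Q = 348 with buyers paying $80 and sellers receiving $52 (the $28 wedge).
Burden on buyers: $21; on sellers: $7. (They sum to $28.)
The less price-elastic side of the market bears the larger share of a per-unit tax.

Buyers bear $21 per bottle; sellers bear $7 per bottle.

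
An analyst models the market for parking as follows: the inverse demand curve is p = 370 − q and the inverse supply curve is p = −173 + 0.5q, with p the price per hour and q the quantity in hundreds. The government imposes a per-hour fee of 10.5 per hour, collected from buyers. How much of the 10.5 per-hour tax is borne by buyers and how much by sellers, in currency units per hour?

Buyers bear 7 per hour; sellers bear 3.5 per hour.

Rewrite in direct form: qd = 370 − p and qs = 2p + 346.
Before the tax: set 370 − p = 2p + 346 → p* = 8, q* = 362.
With the tax collected from buyers, demand (in seller-price terms) shifts: qd = 370 − (p + 10.5).
New equilibrium: buyers pay 15, sellers receive 4.5, q = 355. (Wedge: pb − ps = 10.5.)
Burden on buyers: 7; on sellers: 3.5. (They sum to 10.5.)
The less price-elastic side of the market bears the larger share of a per-unit tax.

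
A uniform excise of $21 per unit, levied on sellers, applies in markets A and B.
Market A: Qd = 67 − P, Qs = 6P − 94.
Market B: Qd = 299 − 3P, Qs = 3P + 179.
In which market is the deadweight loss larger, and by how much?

Market A: pre-tax P* = $23, Q* = 44; post-tax Q = 26; deadweight loss = $189.
Market B: pre-tax P* = $20, Q* = 239; post-tax Q = 207.5; deadweight loss = $330.75.
Difference: $189 vs $330.75 → market B is larger by $141.75.

Market B, by $141.75.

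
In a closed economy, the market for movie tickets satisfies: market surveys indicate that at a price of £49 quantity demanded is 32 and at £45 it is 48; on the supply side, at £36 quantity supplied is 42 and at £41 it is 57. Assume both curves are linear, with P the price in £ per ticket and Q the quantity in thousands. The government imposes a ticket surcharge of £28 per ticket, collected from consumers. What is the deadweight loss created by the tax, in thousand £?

Demand slope: (48 − 32)/(45 − 49) = -4, so Qd = 228 − 4P.
Supply slope: (57 − 42)/(41 − 36) = 3, so Qs = 3P − 66.
Before the tax: set 228 − 4P = 3P − 66 → P* = £42, Q* = 60.
With the tax collected from consumers, demand (in seller-price terms) shifts: Qd = 228 − 4(P + 28).
New equilibrium: consumers pay £54, suppliers receive £26, Q = 12. (Wedge: Pb − Ps = 28.)
Quantity falls by |ΔQ| = |60 − 12| = 48.
DWL = ½ · t · |ΔQ| = ½ · 28 · 48 = £672.

Deadweight loss = £672 thousand.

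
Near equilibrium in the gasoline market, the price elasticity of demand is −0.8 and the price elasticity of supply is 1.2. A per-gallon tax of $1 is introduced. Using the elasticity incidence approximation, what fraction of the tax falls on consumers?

Incidence ratio: consumers' share ≈ εs / (εs + |εd|) = 1.2 / (1.2 + 0.8) = 0.6.
Supply is the more elastic side, so consumers bear the larger share.

Consumers' share ≈ 0.6.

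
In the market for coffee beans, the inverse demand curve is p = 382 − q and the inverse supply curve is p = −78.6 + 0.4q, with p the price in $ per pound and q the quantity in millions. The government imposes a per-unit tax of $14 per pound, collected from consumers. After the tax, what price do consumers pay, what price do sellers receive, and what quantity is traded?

Consumers pay $63; sellers receive $49; quantity = 319.

Rewrite in direct form: qd = 382 − p and qs = 2.5p + 196.5.
Before the tax: set 382 − p = 2.5p + 196.5 → p* = $53, q* = 329.
With the tax collected from consumers, demand (in seller-price terms) shifts: qd = 382 − (p + 14).
Solving gives q = 319 with consumers paying $63 and sellers receiving $49 (the $14 wedge).
The less price-elastic side of the market bears the larger share of a per-unit tax.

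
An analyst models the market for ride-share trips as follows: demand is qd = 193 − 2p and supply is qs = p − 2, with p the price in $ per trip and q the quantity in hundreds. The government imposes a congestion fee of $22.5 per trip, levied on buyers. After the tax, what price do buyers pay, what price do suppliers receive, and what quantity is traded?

Buyers pay $72.5; suppliers receive $50; quantity = 48.

Before the tax: set 193 − 2p = p − 2 → p* = $65, q* = 63.
With the tax collected from buyers, demand (in seller-price terms) shifts: qd = 193 − 2(p + 22.5).
New equilibrium: buyers pay $72.5, suppliers receive $50, q = 48. (Wedge: pb − ps = 22.5.)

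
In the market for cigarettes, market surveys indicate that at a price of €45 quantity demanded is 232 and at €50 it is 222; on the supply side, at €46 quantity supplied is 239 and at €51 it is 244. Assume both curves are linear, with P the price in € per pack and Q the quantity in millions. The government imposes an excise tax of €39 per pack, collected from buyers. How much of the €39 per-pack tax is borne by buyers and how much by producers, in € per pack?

Buyers bear €13 per pack; producers bear €26 per pack.

Demand slope: (222 − 232)/(50 − 45) = -2, so Qd = 322 − 2P.
Supply slope: (244 − 239)/(51 − 46) = 1, so Qs = P + 193.
Without the tax, 322 − 2P = P + 193 gives 3P = 129, so P* = €43 and Q* = 236.
With the tax collected from buyers, demand (in seller-price terms) shifts: Qd = 322 − 2(P + 39).
Solving gives Q = 210 with buyers paying €56 and producers receiving €17 (the €39 wedge).
Burden on buyers: €13; on producers: €26. (They sum to €39.)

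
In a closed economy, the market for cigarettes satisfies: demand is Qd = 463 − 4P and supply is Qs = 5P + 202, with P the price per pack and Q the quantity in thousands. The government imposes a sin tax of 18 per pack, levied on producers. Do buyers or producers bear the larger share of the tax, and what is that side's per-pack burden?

Buyers bear the larger share: 10 per pack.

Without the tax, 463 − 4P = 5P + 202 gives 9P = 261, so P* = 29 and Q* = 347.
With the tax collected from producers, supply shifts: Qs = 5(P − 18) + 202.
Solving gives Q = 307 with buyers paying 39 and producers receiving 21 (the 18 wedge).
Per-pack burden: buyers 10, producers 8.
Buyers take the larger share because demand is less price-elastic here (demand slope 4 vs supply slope 5).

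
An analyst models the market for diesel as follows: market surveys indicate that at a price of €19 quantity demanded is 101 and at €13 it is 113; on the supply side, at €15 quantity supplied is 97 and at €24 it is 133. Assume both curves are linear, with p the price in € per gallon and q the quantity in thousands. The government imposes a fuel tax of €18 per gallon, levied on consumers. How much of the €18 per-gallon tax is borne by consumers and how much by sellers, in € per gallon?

Consumers bear €12 per gallon; sellers bear €6 per gallon.

Demand slope: (113 − 101)/(13 − 19) = -2, so qd = 139 − 2p.
Supply slope: (133 − 97)/(24 − 15) = 4, so qs = 4p + 37.
Before the tax: set 139 − 2p = 4p + 37 → p* = €17, q* = 105.
With the tax collected from consumers, demand (in seller-price terms) shifts: qd = 139 − 2(p + 18).
New equilibrium: consumers pay €29, sellers receive €11, q = 81. (Wedge: pb − ps = 18.)
Burden on consumers: €12; on sellers: €6. (They sum to €18.)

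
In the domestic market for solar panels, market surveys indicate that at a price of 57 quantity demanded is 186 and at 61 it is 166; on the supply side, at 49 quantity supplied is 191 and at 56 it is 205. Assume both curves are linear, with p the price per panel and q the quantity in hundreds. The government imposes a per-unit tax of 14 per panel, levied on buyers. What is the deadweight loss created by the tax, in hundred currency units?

Demand slope: (166 − 186)/(61 − 57) = -5, so qd = 471 − 5p.
Supply slope: (205 − 191)/(56 − 49) = 2, so qs = 2p + 93.
Without the tax, 471 − 5p = 2p + 93 gives 7p = 378, so p* = 54 and q* = 201.
With the tax collected from buyers, demand (in seller-price terms) shifts: qd = 471 − 5(p + 14).
Solving gives q = 181 with buyers paying 58 and sellers receiving 44 (the 14 wedge).
Quantity falls by |ΔQ| = |201 − 181| = 20.
DWL = ½ · t · |ΔQ| = ½ · 14 · 20 = 140.

Deadweight loss = 140 hundred.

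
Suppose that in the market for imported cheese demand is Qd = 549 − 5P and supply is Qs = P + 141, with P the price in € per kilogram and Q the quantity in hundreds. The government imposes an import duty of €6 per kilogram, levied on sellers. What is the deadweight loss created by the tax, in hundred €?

Before the tax: set 549 − 5P = P + 141 → P* = €68, Q* = 209.
With the tax collected from sellers, supply shifts: Qs = (P − 6) + 141.
New equilibrium: buyers pay €69, sellers receive €63, Q = 204. (Wedge: Pb − Ps = 6.)
Quantity falls by |ΔQ| = |209 − 204| = 5.
DWL = ½ · t · |ΔQ| = ½ · 6 · 5 = €15.

Deadweight loss = €15 hundred.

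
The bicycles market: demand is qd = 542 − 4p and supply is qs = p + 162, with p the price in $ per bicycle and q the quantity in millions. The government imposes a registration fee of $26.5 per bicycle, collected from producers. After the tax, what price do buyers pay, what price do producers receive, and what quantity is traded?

Before the tax: set 542 − 4p = p + 162 → p* = $76, q* = 238.
With the tax collected from producers, supply shifts: qs = (p − 26.5) + 162.
Solving gives q = 216.8 with buyers paying $81.3 and producers receiving $54.8 (the $26.5 wedge).
The less price-elastic side of the market bears the larger share of a per-unit tax.

Buyers pay $81.3; producers receive $54.8; quantity = 216.8.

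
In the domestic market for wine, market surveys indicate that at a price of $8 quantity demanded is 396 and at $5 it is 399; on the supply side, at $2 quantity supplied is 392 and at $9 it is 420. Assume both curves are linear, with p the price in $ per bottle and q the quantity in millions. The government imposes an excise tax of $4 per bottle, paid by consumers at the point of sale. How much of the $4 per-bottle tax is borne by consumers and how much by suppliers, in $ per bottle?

Demand slope: (399 − 396)/(5 − 8) = -1, so qd = 404 − p.
Supply slope: (420 − 392)/(9 − 2) = 4, so qs = 4p + 384.
Before the tax: set 404 − p = 4p + 384 → p* = $4, q* = 400.
With the tax collected from consumers, demand (in seller-price terms) shifts: qd = 404 − (p + 4).
New equilibrium: consumers pay $7.2, suppliers receive $3.2, q = 396.8. (Wedge: pb − ps = 4.)
Burden on consumers: $3.2; on suppliers: $0.8. (They sum to $4.)

Consumers bear $3.2 per bottle; suppliers bear $0.8 per bottle.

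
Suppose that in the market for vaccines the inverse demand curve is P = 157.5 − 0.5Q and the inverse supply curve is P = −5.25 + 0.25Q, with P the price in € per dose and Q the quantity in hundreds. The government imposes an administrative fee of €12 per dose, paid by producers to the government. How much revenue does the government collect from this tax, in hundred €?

Tax revenue = €2412 hundred.

Rewrite in direct form: Qd = 315 − 2P and Qs = 4P + 21.
Without the tax, 315 − 2P = 4P + 21 gives 6P = 294, so P* = €49 and Q* = 217.
With the tax collected from producers, supply shifts: Qs = 4(P − 12) + 21.
New equilibrium: consumers pay €57, producers receive €45, Q = 201. (Wedge: Pb − Ps = 12.)
Revenue = t · Q = 12 · 201 = €2412.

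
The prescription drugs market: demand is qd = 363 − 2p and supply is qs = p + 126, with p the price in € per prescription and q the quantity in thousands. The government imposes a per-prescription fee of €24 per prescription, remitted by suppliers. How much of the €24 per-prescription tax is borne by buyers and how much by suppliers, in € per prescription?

Buyers bear €8 per prescription; suppliers bear €16 per prescription.

Without the tax, 363 − 2p = p + 126 gives 3p = 237, so p* = €79 and q* = 205.
With the tax collected from suppliers, supply shifts: qs = (p − 24) + 126.
Solving gives q = 189 with buyers paying €87 and suppliers receiving €63 (the €24 wedge).
Burden on buyers: €8; on suppliers: €16. (They sum to €24.)
The less price-elastic side of the market bears the larger share of a per-unit tax.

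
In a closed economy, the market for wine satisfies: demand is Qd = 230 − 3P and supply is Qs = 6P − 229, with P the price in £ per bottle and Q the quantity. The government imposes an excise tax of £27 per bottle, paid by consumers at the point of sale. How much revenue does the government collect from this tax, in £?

Without the tax, 230 − 3P = 6P − 229 gives 9P = 459, so P* = £51 and Q* = 77.
With the tax collected from consumers, demand (in seller-price terms) shifts: Qd = 230 − 3(P + 27).
Solving gives Q = 23 with consumers paying £69 and sellers receiving £42 (the £27 wedge).
Revenue = t · Q = 27 · 23 = £621.

Tax revenue = £621.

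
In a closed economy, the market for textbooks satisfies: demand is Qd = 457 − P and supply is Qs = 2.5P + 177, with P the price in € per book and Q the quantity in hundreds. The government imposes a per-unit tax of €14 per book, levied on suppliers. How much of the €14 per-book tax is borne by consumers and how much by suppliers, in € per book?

Without the tax, 457 − P = 2.5P + 177 gives 3.5P = 280, so P* = €80 and Q* = 377.
With the tax collected from suppliers, supply shifts: Qs = 2.5(P − 14) + 177.
Solving gives Q = 367 with consumers paying €90 and suppliers receiving €76 (the €14 wedge).
Burden on consumers: €10; on suppliers: €4. (They sum to €14.)

Consumers bear €10 per book; suppliers bear €4 per book.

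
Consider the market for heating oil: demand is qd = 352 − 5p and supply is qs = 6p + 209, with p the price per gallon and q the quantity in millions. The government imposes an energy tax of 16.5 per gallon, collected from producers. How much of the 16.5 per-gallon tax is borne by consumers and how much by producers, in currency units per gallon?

Consumers bear 9 per gallon; producers bear 7.5 per gallon.

Without the tax, 352 − 5p = 6p + 209 gives 11p = 143, so p* = 13 and q* = 287.
With the tax collected from producers, supply shifts: qs = 6(p − 16.5) + 209.
Solving gives q = 242 with consumers paying 22 and producers receiving 5.5 (the 16.5 wedge).
Burden on consumers: 9; on producers: 7.5. (They sum to 16.5.)
The less price-elastic side of the market bears the larger share of a per-unit tax.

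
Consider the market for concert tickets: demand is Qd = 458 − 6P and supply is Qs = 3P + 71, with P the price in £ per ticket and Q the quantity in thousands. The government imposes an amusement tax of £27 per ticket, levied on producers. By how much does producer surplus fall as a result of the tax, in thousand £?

Without the tax, 458 − 6P = 3P + 71 gives 9P = 387, so P* = £43 and Q* = 200.
With the tax collected from producers, supply shifts: Qs = 3(P − 27) + 71.
New equilibrium: consumers pay £52, producers receive £25, Q = 146. (Wedge: Pb − Ps = 27.)
ΔPS is the trapezoid between Q = 146 and Q = 200 of height £18: ½ · (200 + 146) · 18 = £3114.

Producer surplus falls by £3114 thousand.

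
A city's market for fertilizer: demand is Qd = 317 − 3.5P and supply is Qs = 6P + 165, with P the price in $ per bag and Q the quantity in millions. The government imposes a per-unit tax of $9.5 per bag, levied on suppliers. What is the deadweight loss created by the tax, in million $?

Deadweight loss = $99.75 million.

Without the tax, 317 − 3.5P = 6P + 165 gives 9.5P = 152, so P* = $16 and Q* = 261.
With the tax collected from suppliers, supply shifts: Qs = 6(P − 9.5) + 165.
New equilibrium: consumers pay $22, suppliers receive $12.5, Q = 240. (Wedge: Pb − Ps = 9.5.)
Quantity falls by |ΔQ| = |261 − 240| = 21.
DWL = ½ · t · |ΔQ| = ½ · 9.5 · 21 = $99.75.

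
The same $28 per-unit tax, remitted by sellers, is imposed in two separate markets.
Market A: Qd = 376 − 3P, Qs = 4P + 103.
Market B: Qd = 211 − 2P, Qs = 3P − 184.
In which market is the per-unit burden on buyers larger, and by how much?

Market B, by $0.8.

Market A: pre-tax P* = $39, Q* = 259; post-tax Q = 211; per-unit burden on buyers = $16.
Market B: pre-tax P* = $79, Q* = 53; post-tax Q = 19.4; per-unit burden on buyers = $16.8.
Difference: $16 vs $16.8 → market B is larger by $0.8.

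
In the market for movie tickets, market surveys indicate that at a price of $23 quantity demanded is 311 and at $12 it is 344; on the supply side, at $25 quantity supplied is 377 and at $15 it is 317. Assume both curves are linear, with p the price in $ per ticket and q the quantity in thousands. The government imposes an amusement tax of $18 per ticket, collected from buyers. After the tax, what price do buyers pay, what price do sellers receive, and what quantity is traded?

Demand slope: (344 − 311)/(12 − 23) = -3, so qd = 380 − 3p.
Supply slope: (317 − 377)/(15 − 25) = 6, so qs = 6p + 227.
Before the tax: set 380 − 3p = 6p + 227 → p* = $17, q* = 329.
With the tax collected from buyers, demand (in seller-price terms) shifts: qd = 380 − 3(p + 18).
Solving gives q = 293 with buyers paying $29 and sellers receiving $11 (the $18 wedge).
The less price-elastic side of the market bears the larger share of a per-unit tax.

Buyers pay $29; sellers receive $11; quantity = 293.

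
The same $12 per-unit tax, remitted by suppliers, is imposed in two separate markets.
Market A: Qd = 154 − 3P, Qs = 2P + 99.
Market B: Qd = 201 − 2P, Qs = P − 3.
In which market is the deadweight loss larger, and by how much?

Market A, by $38.4.

Market A: pre-tax P* = $11, Q* = 121; post-tax Q = 106.6; deadweight loss = $86.4.
Market B: pre-tax P* = $68, Q* = 65; post-tax Q = 57; deadweight loss = $48.
Difference: $86.4 vs $48 → market A is larger by $38.4.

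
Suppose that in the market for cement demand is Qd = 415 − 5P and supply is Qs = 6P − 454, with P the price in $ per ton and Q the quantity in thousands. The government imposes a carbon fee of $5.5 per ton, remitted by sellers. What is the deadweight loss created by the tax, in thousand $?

Deadweight loss = $41.25 thousand.

Before the tax: set 415 − 5P = 6P − 454 → P* = $79, Q* = 20.
With the tax collected from sellers, supply shifts: Qs = 6(P − 5.5) − 454.
New equilibrium: buyers pay $82, sellers receive $76.5, Q = 5. (Wedge: Pb − Ps = 5.5.)
Quantity falls by |ΔQ| = |20 − 5| = 15.
DWL = ½ · t · |ΔQ| = ½ · 5.5 · 15 = $41.25.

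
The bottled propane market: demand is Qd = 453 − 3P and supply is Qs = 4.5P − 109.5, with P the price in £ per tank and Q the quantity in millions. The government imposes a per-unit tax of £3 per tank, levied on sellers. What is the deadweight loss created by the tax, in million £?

Without the tax, 453 − 3P = 4.5P − 109.5 gives 7.5P = 562.5, so P* = £75 and Q* = 228.
With the tax collected from sellers, supply shifts: Qs = 4.5(P − 3) − 109.5.
Solving gives Q = 222.6 with buyers paying £76.8 and sellers receiving £73.8 (the £3 wedge).
Quantity falls by |ΔQ| = |228 − 222.6| = 5.4.
DWL = ½ · t · |ΔQ| = ½ · 3 · 5.4 = £8.1.

Deadweight loss = £8.1 million.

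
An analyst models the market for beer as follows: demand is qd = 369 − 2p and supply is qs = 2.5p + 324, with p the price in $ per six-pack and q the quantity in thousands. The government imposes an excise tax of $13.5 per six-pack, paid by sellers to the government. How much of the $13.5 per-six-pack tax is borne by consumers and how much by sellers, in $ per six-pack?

Consumers bear $7.5 per six-pack; sellers bear $6 per six-pack.

Before the tax: set 369 − 2p = 2.5p + 324 → p* = $10, q* = 349.
With the tax collected from sellers, supply shifts: qs = 2.5(p − 13.5) + 324.
New equilibrium: consumers pay $17.5, sellers receive $4, q = 334. (Wedge: pb − ps = 13.5.)
Burden on consumers: $7.5; on sellers: $6. (They sum to $13.5.)
The less price-elastic side of the market bears the larger share of a per-unit tax.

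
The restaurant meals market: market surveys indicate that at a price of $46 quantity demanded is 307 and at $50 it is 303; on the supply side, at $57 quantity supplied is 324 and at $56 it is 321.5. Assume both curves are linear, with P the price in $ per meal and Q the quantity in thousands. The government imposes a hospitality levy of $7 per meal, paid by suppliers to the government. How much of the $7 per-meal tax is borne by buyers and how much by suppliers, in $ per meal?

Buyers bear $5 per meal; suppliers bear $2 per meal.

Demand slope: (303 − 307)/(50 − 46) = -1, so Qd = 353 − P.
Supply slope: (321.5 − 324)/(56 − 57) = 2.5, so Qs = 2.5P + 181.5.
Before the tax: set 353 − P = 2.5P + 181.5 → P* = $49, Q* = 304.
With the tax collected from suppliers, supply shifts: Qs = 2.5(P − 7) + 181.5.
Solving gives Q = 299 with buyers paying $54 and suppliers receiving $47 (the $7 wedge).
Burden on buyers: $5; on suppliers: $2. (They sum to $7.)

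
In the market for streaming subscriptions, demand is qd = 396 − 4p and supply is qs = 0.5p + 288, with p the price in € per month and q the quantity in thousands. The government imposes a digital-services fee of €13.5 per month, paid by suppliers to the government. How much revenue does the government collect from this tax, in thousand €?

Tax revenue = €3969 thousand.

Before the tax: set 396 − 4p = 0.5p + 288 → p* = €24, q* = 300.
With the tax collected from suppliers, supply shifts: qs = 0.5(p − 13.5) + 288.
New equilibrium: consumers pay €25.5, suppliers receive €12, q = 294. (Wedge: pb − ps = 13.5.)
Revenue = t · Q = 13.5 · 294 = €3969.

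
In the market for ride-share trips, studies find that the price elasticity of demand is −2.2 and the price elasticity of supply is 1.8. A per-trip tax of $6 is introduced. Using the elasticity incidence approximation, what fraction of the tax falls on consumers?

Consumers' share ≈ 0.45.

Incidence ratio: consumers' share ≈ εs / (εs + |εd|) = 1.8 / (1.8 + 2.2) = 0.45.
Supply is the less elastic side, so consumers bear the smaller share.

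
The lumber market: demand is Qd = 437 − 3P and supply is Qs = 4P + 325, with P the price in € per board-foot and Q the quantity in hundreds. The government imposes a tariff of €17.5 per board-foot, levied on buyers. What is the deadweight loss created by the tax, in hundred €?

Deadweight loss = €262.5 hundred.

Before the tax: set 437 − 3P = 4P + 325 → P* = €16, Q* = 389.
With the tax collected from buyers, demand (in seller-price terms) shifts: Qd = 437 − 3(P + 17.5).
Solving gives Q = 359 with buyers paying €26 and sellers receiving €8.5 (the €17.5 wedge).
Quantity falls by |ΔQ| = |389 − 359| = 30.
DWL = ½ · t · |ΔQ| = ½ · 17.5 · 30 = €262.5.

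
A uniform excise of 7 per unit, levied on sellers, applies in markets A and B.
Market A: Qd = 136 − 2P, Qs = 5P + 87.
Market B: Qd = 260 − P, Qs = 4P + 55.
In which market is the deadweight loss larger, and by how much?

Market A: pre-tax P* = 7, Q* = 122; post-tax Q = 112; deadweight loss = 35.
Market B: pre-tax P* = 41, Q* = 219; post-tax Q = 213.4; deadweight loss = 19.6.
Difference: 35 vs 19.6 → market A is larger by 15.4.

Market A, by 15.4.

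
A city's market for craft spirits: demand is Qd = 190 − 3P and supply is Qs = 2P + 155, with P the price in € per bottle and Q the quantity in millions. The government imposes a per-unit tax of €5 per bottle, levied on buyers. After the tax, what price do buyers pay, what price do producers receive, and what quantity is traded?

Buyers pay €9; producers receive €4; quantity = 163.

Without the tax, 190 − 3P = 2P + 155 gives 5P = 35, so P* = €7 and Q* = 169.
With the tax collected from buyers, demand (in seller-price terms) shifts: Qd = 190 − 3(P + 5).
New equilibrium: buyers pay €9, producers receive €4, Q = 163. (Wedge: Pb − Ps = 5.)
The less price-elastic side of the market bears the larger share of a per-unit tax.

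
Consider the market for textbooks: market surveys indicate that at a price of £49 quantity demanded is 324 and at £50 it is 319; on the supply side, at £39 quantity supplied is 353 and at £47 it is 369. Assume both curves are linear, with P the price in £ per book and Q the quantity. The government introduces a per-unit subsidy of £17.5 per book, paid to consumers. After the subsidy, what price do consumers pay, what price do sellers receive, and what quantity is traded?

Demand slope: (319 − 324)/(50 − 49) = -5, so Qd = 569 − 5P.
Supply slope: (369 − 353)/(47 − 39) = 2, so Qs = 2P + 275.
Before the subsidy: set 569 − 5P = 2P + 275 → P* = £42, Q* = 359.
With a per-unit subsidy paid to consumers, each effectively pays P − 17.5, so demand becomes Qd = 569 − 5(P − 17.5).
New equilibrium: consumers pay £37, sellers receive £54.5, Q = 384. (Wedge: Pb − Ps = −17.5.)

Consumers pay £37; sellers receive £54.5; quantity = 384.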